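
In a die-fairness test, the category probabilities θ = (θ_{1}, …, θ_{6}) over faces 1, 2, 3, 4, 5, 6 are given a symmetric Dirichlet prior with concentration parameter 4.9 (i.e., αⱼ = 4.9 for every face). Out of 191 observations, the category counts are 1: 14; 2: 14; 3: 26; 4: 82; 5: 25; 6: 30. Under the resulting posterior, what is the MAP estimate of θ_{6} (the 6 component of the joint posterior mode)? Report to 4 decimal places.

The Dirichlet prior is conjugate to the Multinomial likelihood: each posterior αⱼ = prior αⱼ + observed count nⱼ.
Posterior concentration: (18.9, 18.9, 30.9, 86.9, 29.9, 34.9), total = 220.4.
Joint mode component: (α_{6}−1)/(Σα−K) = 33.9/214.4 = 0.1581.

0.1581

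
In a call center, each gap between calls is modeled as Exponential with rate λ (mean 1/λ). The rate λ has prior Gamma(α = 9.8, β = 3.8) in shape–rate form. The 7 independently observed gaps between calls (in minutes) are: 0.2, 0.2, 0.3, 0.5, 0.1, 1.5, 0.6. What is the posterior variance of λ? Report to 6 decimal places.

0.324074

With a Gamma(shape α, rate β) prior on the exponential rate λ, the posterior after n observations with total T = Σxᵢ is Gamma(α+n, β+T).
Sum of observations T = 3.4 minutes; n = 7.
Posterior: Gamma(9.8+7, 3.8+3.4) = Gamma(16.8, 7.2).
Var = α/β² = 0.324074.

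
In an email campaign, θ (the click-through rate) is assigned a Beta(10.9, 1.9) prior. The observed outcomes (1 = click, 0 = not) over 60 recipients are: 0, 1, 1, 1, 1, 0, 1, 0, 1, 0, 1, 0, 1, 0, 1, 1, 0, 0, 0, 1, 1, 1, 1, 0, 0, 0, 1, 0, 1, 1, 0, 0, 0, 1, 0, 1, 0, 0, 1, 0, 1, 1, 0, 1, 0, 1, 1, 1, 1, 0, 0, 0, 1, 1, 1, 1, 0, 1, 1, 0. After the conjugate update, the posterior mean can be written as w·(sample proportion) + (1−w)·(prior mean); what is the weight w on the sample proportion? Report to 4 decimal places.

The Beta prior is conjugate to a Binomial/Bernoulli likelihood; the update adds successes to α and failures to β.
Posterior mean = (α₀+k)/(α₀+β₀+n) = [n/(α₀+β₀+n)]·(k/n) + [(α₀+β₀)/(α₀+β₀+n)]·α₀/(α₀+β₀), so only n and the prior enter the weight.
The weight on the data is w = n/(α₀+β₀+n) = 60/(10.9+1.9+60) = 60/72.8 = 0.8242.

0.8242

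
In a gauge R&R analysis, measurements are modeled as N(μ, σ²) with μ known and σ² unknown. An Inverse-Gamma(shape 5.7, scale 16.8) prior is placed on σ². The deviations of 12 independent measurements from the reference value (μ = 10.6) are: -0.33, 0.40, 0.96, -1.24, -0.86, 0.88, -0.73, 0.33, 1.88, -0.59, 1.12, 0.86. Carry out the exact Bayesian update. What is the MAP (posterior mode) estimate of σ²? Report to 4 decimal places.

1.7465

With known mean μ and an Inverse-Gamma(α, β) prior on σ², the Normal likelihood is conjugate: posterior is Inv-Gamma(α + n/2, β + Σ(xᵢ−μ)²/2).
Σ(xᵢ−μ)² = (-0.33)² + (0.40)² + (0.96)² + (-1.24)² + (-0.86)² + (0.88)² + (-0.73)² + (0.33)² + (1.88)² + (-0.59)² + (1.12)² + (0.86)² = 10.7604.
Posterior: Inv-Gamma(5.7 + 12/2, 16.8 + 10.7604/2) = Inv-Gamma(11.70, 22.18020).
Mode = β/(α+1) = 22.18020/12.70 = 1.7465.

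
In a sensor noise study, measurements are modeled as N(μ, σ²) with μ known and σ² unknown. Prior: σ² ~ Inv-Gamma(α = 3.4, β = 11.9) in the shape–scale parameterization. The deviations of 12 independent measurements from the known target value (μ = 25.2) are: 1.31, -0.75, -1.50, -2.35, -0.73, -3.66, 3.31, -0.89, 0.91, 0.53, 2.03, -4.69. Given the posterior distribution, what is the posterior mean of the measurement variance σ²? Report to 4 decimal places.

5.1639

With known mean μ and an Inverse-Gamma(α, β) prior on σ², the Normal likelihood is conjugate: posterior is Inv-Gamma(α + n/2, β + Σ(xᵢ−μ)²/2).
Σ(xᵢ−μ)² = (1.31)² + (-0.75)² + (-1.50)² + (-2.35)² + (-0.73)² + (-3.66)² + (3.31)² + (-0.89)² + (0.91)² + (0.53)² + (2.03)² + (-4.69)² = 62.9538.
Posterior: Inv-Gamma(3.4 + 12/2, 11.9 + 62.9538/2) = Inv-Gamma(9.40, 43.37690).
E[σ²|data] = β/(α−1) = 43.37690/8.40 = 5.1639.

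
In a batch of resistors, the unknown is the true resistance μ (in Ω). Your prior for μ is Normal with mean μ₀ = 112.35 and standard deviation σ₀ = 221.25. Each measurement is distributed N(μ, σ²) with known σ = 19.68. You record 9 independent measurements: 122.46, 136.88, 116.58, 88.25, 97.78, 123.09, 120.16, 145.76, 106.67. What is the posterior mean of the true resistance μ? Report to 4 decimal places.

For Normal data with known variance σ², a Normal(μ₀, σ₀²) prior on μ is conjugate. Posterior precision = 1/σ₀² + n/σ²; posterior mean is the precision-weighted average of μ₀ and x̄.
Σxᵢ = 122.46 + 136.88 + 116.58 + 88.25 + 97.78 + 123.09 + 120.16 + 145.76 + 106.67 = 1057.63, so n·x̄ = 1057.63.
σ₀² = 221.25² = 48951.5625, σ² = 19.68² = 387.3024; σ² + n·σ₀² = 387.3024 + 9·48951.5625 = 440951.3649.
Posterior mean = (μ₀/σ₀² + n·x̄/σ²)/(1/σ₀² + n/σ²) = (σ²·μ₀ + σ₀²·n·x̄)/(σ² + n·σ₀²) = (387.3024·112.35 + 48951.5625·1057.63)/440951.3649 = 51816154.471515/440951.3649 = 117.5099.

117.5099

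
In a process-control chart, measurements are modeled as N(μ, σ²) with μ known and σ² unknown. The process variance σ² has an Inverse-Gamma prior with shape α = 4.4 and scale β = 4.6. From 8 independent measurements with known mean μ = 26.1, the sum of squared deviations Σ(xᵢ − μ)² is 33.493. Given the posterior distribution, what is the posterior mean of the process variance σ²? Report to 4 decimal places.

With known mean μ and an Inverse-Gamma(α, β) prior on σ², the Normal likelihood is conjugate: posterior is Inv-Gamma(α + n/2, β + Σ(xᵢ−μ)²/2).
Posterior: Inv-Gamma(4.4 + 8/2, 4.6 + 33.493/2) = Inv-Gamma(8.40, 21.3465).
E[σ²|data] = β/(α−1) = 21.3465/7.40 = 2.8847.

2.8847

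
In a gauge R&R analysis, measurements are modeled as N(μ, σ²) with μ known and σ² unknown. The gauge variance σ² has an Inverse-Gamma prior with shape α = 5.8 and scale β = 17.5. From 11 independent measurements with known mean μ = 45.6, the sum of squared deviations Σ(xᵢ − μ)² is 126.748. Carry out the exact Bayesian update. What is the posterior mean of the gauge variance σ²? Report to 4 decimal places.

7.8518

With known mean μ and an Inverse-Gamma(α, β) prior on σ², the Normal likelihood is conjugate: posterior is Inv-Gamma(α + n/2, β + Σ(xᵢ−μ)²/2).
Posterior: Inv-Gamma(5.8 + 11/2, 17.5 + 126.748/2) = Inv-Gamma(11.30, 80.8740).
E[σ²|data] = β/(α−1) = 80.8740/10.30 = 7.8518.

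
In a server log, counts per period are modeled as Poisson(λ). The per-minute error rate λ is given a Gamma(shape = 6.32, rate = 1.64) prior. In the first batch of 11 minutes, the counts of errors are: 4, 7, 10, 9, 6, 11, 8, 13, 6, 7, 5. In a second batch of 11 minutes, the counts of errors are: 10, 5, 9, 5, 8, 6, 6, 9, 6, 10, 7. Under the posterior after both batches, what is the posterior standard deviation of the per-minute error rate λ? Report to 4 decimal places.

0.5569

With a Gamma(shape α, rate β) prior, the Poisson likelihood is conjugate: the posterior is Gamma(α + ΣXᵢ, β + n).
Batch 1: sum of counts S = 86 over n = 11 minutes.
After batch 1: Gamma(α+S, β+n) = Gamma(6.32+86, 1.64+11) = Gamma(92.32, 12.64).
Batch 2: sum of counts S = 81 over n = 11 minutes.
After batch 2: Gamma(α+S, β+n) = Gamma(92.32+81, 12.64+11) = Gamma(173.32, 23.64).
SD = √α/β = √173.32/23.64 = 0.5569.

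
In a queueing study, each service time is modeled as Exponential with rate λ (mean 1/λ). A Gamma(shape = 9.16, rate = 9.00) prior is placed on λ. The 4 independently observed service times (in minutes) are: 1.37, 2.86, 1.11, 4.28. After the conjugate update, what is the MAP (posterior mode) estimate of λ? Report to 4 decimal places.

0.6531

With a Gamma(shape α, rate β) prior on the exponential rate λ, the posterior after n observations with total T = Σxᵢ is Gamma(α+n, β+T).
Sum of observations T = 9.62 minutes; n = 4.
Posterior: Gamma(9.16+4, 9.00+9.62) = Gamma(13.16, 18.62).
Mode = (α−1)/β = 0.6531.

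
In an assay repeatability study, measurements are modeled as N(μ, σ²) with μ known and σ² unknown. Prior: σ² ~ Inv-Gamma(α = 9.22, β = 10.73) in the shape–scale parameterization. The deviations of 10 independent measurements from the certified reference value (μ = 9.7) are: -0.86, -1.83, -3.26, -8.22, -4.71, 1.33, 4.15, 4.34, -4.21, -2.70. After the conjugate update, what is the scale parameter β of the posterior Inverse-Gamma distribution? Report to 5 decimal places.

With known mean μ and an Inverse-Gamma(α, β) prior on σ², the Normal likelihood is conjugate: posterior is Inv-Gamma(α + n/2, β + Σ(xᵢ−μ)²/2).
Σ(xᵢ−μ)² = (-0.86)² + (-1.83)² + (-3.26)² + (-8.22)² + (-4.71)² + (1.33)² + (4.15)² + (4.34)² + (-4.21)² + (-2.70)² = 167.3097.
Posterior: Inv-Gamma(9.22 + 10/2, 10.73 + 167.3097/2) = Inv-Gamma(14.22, 94.38485).
Posterior β = 94.38485.

94.38485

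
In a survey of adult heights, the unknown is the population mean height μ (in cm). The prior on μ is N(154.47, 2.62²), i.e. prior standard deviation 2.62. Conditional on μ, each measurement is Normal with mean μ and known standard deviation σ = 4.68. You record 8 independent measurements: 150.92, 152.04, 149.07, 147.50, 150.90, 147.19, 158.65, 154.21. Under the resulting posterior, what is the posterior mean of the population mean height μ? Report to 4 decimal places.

For Normal data with known variance σ², a Normal(μ₀, σ₀²) prior on μ is conjugate. Posterior precision = 1/σ₀² + n/σ²; posterior mean is the precision-weighted average of μ₀ and x̄.
Σxᵢ = 150.92 + 152.04 + 149.07 + 147.50 + 150.90 + 147.19 + 158.65 + 154.21 = 1210.48, so n·x̄ = 1210.48.
σ₀² = 2.62² = 6.8644, σ² = 4.68² = 21.9024; σ² + n·σ₀² = 21.9024 + 8·6.8644 = 76.8176.
Posterior mean = (μ₀/σ₀² + n·x̄/σ²)/(1/σ₀² + n/σ²) = (σ²·μ₀ + σ₀²·n·x̄)/(σ² + n·σ₀²) = (21.9024·154.47 + 6.8644·1210.48)/76.8176 = 11692.48264/76.8176 = 152.2110.

152.2110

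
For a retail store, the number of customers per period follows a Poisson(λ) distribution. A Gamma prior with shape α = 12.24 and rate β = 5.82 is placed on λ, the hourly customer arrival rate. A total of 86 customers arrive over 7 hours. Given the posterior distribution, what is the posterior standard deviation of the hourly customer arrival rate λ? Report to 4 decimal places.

With a Gamma(shape α, rate β) prior, the Poisson likelihood is conjugate: the posterior is Gamma(α + ΣXᵢ, β + n).
Posterior: Gamma(α+S, β+n) = Gamma(12.24+86, 5.82+7) = Gamma(98.24, 12.82).
SD = √α/β = √98.24/12.82 = 0.7731.

0.7731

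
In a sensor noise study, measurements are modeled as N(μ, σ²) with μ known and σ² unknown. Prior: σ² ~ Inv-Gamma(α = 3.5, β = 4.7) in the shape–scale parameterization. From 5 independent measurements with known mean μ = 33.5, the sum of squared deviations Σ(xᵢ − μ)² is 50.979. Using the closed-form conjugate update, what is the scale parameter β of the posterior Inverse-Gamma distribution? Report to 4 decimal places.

30.1895

With known mean μ and an Inverse-Gamma(α, β) prior on σ², the Normal likelihood is conjugate: posterior is Inv-Gamma(α + n/2, β + Σ(xᵢ−μ)²/2).
Posterior: Inv-Gamma(3.5 + 5/2, 4.7 + 50.979/2) = Inv-Gamma(6.00, 30.1895).
Posterior β = 30.1895.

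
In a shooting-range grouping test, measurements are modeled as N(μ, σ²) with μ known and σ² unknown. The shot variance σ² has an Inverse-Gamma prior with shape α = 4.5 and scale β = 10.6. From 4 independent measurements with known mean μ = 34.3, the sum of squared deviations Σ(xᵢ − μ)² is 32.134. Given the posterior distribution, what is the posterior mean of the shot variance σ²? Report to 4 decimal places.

With known mean μ and an Inverse-Gamma(α, β) prior on σ², the Normal likelihood is conjugate: posterior is Inv-Gamma(α + n/2, β + Σ(xᵢ−μ)²/2).
Posterior: Inv-Gamma(4.5 + 4/2, 10.6 + 32.134/2) = Inv-Gamma(6.50, 26.6670).
E[σ²|data] = β/(α−1) = 26.6670/5.50 = 4.8485.

4.8485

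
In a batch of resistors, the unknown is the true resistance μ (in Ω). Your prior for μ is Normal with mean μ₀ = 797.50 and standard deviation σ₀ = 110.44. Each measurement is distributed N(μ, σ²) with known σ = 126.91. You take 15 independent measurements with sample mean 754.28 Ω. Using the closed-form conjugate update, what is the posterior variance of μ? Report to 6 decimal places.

986.866005

For Normal data with known variance σ², a Normal(μ₀, σ₀²) prior on μ is conjugate. Posterior precision = 1/σ₀² + n/σ²; posterior mean is the precision-weighted average of μ₀ and x̄.
σ₀² = 110.44² = 12196.9936, σ² = 126.91² = 16106.1481; σ² + n·σ₀² = 16106.1481 + 15·12196.9936 = 199061.0521.
Posterior precision = 1/σ₀² + n/σ² = 1/12196.9936 + 15/16106.1481 = (σ² + n·σ₀²)/(σ₀²σ²) = 199061.0521/(12196.9936·16106.1481); posterior variance σₙ² = σ₀²σ²/(σ² + n·σ₀²) = 12196.9936·16106.1481/199061.0521 = 986.866005.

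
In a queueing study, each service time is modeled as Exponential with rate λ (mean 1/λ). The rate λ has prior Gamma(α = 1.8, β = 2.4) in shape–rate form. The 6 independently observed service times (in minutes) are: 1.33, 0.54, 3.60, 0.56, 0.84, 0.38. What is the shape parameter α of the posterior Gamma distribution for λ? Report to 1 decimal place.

With a Gamma(shape α, rate β) prior on the exponential rate λ, the posterior after n observations with total T = Σxᵢ is Gamma(α+n, β+T).
Sum of observations T = 7.25 minutes; n = 6.
Posterior: Gamma(1.8+6, 2.4+7.25) = Gamma(7.8, 9.65).
Posterior α = 7.8.

7.8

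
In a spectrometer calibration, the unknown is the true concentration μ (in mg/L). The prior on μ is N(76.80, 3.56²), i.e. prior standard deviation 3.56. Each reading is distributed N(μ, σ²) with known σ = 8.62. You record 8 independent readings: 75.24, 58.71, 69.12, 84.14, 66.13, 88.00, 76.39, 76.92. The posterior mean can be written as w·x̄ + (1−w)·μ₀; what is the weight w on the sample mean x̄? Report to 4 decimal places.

For Normal data with known variance σ², a Normal(μ₀, σ₀²) prior on μ is conjugate. Posterior precision = 1/σ₀² + n/σ²; posterior mean is the precision-weighted average of μ₀ and x̄.
σ₀² = 3.56² = 12.6736, σ² = 8.62² = 74.3044. Prior precision 1/σ₀² = 1/12.6736; data precision n/σ² = 8/74.3044.
w = (n/σ²)/(1/σ₀² + n/σ²) = n·σ₀²/(σ² + n·σ₀²) = 8·12.6736/(74.3044 + 8·12.6736) = 101.3888/175.6932 = 0.5771.

0.5771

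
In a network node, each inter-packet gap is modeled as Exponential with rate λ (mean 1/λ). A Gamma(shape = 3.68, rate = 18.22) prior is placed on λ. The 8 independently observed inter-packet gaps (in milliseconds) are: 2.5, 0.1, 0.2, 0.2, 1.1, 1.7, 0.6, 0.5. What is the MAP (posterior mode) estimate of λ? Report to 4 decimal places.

0.4252

With a Gamma(shape α, rate β) prior on the exponential rate λ, the posterior after n observations with total T = Σxᵢ is Gamma(α+n, β+T).
Sum of observations T = 6.9 milliseconds; n = 8.
Posterior: Gamma(3.68+8, 18.22+6.9) = Gamma(11.68, 25.12).
Mode = (α−1)/β = 0.4252.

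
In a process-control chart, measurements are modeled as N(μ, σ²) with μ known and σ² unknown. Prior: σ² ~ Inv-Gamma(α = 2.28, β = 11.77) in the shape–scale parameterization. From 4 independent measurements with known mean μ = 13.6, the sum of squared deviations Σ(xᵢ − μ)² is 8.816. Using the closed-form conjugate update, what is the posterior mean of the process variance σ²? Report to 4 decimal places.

4.9323

With known mean μ and an Inverse-Gamma(α, β) prior on σ², the Normal likelihood is conjugate: posterior is Inv-Gamma(α + n/2, β + Σ(xᵢ−μ)²/2).
Posterior: Inv-Gamma(2.28 + 4/2, 11.77 + 8.816/2) = Inv-Gamma(4.28, 16.1780).
E[σ²|data] = β/(α−1) = 16.1780/3.28 = 4.9323.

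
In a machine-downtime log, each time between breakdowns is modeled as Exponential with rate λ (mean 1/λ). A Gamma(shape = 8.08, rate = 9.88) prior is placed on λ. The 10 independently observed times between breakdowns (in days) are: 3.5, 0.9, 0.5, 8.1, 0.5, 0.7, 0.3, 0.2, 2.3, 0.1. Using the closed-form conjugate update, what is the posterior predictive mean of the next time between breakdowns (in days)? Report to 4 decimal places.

1.5796

With a Gamma(shape α, rate β) prior on the exponential rate λ, the posterior after n observations with total T = Σxᵢ is Gamma(α+n, β+T).
Sum of observations T = 17.1 days; n = 10.
Posterior: Gamma(8.08+10, 9.88+17.1) = Gamma(18.08, 26.98).
The predictive distribution for the next observation is Lomax; its mean is β/(α−1) = 26.98/17.08 = 1.5796.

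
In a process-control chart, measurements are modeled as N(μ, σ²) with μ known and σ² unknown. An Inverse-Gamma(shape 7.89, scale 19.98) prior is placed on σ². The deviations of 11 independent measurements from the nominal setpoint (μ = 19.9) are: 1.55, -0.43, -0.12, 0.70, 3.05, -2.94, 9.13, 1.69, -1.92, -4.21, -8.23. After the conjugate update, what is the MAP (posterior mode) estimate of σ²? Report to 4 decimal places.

With known mean μ and an Inverse-Gamma(α, β) prior on σ², the Normal likelihood is conjugate: posterior is Inv-Gamma(α + n/2, β + Σ(xᵢ−μ)²/2).
Σ(xᵢ−μ)² = (1.55)² + (-0.43)² + (-0.12)² + (0.70)² + (3.05)² + (-2.94)² + (9.13)² + (1.69)² + (-1.92)² + (-4.21)² + (-8.23)² = 196.3943.
Posterior: Inv-Gamma(7.89 + 11/2, 19.98 + 196.3943/2) = Inv-Gamma(13.39, 118.17715).
Mode = β/(α+1) = 118.17715/14.39 = 8.2124.

8.2124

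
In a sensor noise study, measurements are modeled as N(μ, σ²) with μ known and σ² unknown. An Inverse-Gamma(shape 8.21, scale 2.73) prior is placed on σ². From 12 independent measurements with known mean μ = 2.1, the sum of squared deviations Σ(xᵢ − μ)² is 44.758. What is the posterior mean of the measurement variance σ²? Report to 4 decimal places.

With known mean μ and an Inverse-Gamma(α, β) prior on σ², the Normal likelihood is conjugate: posterior is Inv-Gamma(α + n/2, β + Σ(xᵢ−μ)²/2).
Posterior: Inv-Gamma(8.21 + 12/2, 2.73 + 44.758/2) = Inv-Gamma(14.21, 25.1090).
E[σ²|data] = β/(α−1) = 25.1090/13.21 = 1.9008.

1.9008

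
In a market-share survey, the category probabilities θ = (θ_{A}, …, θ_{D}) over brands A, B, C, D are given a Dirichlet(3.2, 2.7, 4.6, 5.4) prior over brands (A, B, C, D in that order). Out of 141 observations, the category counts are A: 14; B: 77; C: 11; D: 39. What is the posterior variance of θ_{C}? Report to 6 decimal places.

The Dirichlet prior is conjugate to the Multinomial likelihood: each posterior αⱼ = prior αⱼ + observed count nⱼ.
Posterior concentration: (17.2, 79.7, 15.6, 44.4), total = 156.9.
Var[θ_j] = α_j(Σα−α_j)/((Σα)²(Σα+1)) = 15.6·141.3/(156.9²·157.9) = 0.000567.

0.000567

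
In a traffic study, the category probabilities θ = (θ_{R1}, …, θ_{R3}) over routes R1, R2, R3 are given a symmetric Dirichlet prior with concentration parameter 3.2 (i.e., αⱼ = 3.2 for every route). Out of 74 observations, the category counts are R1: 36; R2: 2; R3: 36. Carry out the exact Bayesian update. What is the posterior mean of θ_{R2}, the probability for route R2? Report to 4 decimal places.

0.0622

The Dirichlet prior is conjugate to the Multinomial likelihood: each posterior αⱼ = prior αⱼ + observed count nⱼ.
Posterior concentration: (39.2, 5.2, 39.2), total = 83.6.
E[θ_{R2}|data] = α_{R2}/Σα = 5.2/83.6 = 0.0622.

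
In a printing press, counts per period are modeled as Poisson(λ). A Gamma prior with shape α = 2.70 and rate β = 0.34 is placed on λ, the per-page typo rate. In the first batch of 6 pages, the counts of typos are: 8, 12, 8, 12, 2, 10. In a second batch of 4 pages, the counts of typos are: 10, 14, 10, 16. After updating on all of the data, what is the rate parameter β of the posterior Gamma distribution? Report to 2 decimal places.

With a Gamma(shape α, rate β) prior, the Poisson likelihood is conjugate: the posterior is Gamma(α + ΣXᵢ, β + n).
Batch 1: sum of counts S = 52 over n = 6 pages.
After batch 1: Gamma(α+S, β+n) = Gamma(2.70+52, 0.34+6) = Gamma(54.70, 6.34).
Batch 2: sum of counts S = 50 over n = 4 pages.
After batch 2: Gamma(α+S, β+n) = Gamma(54.70+50, 6.34+4) = Gamma(104.70, 10.34).
Posterior β = 10.34.

10.34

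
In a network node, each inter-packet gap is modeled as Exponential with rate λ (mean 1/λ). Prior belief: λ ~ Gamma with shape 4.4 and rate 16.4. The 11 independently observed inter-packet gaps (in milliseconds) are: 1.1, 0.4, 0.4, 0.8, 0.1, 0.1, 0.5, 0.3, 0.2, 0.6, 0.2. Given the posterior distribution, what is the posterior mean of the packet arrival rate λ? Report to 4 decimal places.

0.7299

With a Gamma(shape α, rate β) prior on the exponential rate λ, the posterior after n observations with total T = Σxᵢ is Gamma(α+n, β+T).
Sum of observations T = 4.7 milliseconds; n = 11.
Posterior: Gamma(4.4+11, 16.4+4.7) = Gamma(15.4, 21.1).
Posterior mean of λ = α/β = 15.4/21.1 = 0.7299.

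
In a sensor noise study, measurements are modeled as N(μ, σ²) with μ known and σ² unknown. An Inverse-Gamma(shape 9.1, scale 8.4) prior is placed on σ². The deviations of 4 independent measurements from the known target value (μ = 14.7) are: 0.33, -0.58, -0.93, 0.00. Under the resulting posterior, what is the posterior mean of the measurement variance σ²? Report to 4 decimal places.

With known mean μ and an Inverse-Gamma(α, β) prior on σ², the Normal likelihood is conjugate: posterior is Inv-Gamma(α + n/2, β + Σ(xᵢ−μ)²/2).
Σ(xᵢ−μ)² = (0.33)² + (-0.58)² + (-0.93)² + (0.00)² = 1.3102.
Posterior: Inv-Gamma(9.1 + 4/2, 8.4 + 1.3102/2) = Inv-Gamma(11.10, 9.05510).
E[σ²|data] = β/(α−1) = 9.05510/10.10 = 0.8965.

0.8965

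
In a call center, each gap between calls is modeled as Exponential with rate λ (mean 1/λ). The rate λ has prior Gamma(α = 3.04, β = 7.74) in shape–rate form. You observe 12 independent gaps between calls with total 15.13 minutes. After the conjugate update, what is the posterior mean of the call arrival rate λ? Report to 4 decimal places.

With a Gamma(shape α, rate β) prior on the exponential rate λ, the posterior after n observations with total T = Σxᵢ is Gamma(α+n, β+T).
Posterior: Gamma(3.04+12, 7.74+15.13) = Gamma(15.04, 22.87).
Posterior mean of λ = α/β = 15.04/22.87 = 0.6576.

0.6576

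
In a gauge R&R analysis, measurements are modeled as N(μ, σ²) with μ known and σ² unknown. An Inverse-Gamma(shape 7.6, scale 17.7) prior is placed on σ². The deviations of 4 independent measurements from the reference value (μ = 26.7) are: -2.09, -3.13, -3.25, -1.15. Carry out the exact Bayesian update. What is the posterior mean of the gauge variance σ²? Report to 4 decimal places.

With known mean μ and an Inverse-Gamma(α, β) prior on σ², the Normal likelihood is conjugate: posterior is Inv-Gamma(α + n/2, β + Σ(xᵢ−μ)²/2).
Σ(xᵢ−μ)² = (-2.09)² + (-3.13)² + (-3.25)² + (-1.15)² = 26.0500.
Posterior: Inv-Gamma(7.6 + 4/2, 17.7 + 26.0500/2) = Inv-Gamma(9.60, 30.72500).
E[σ²|data] = β/(α−1) = 30.72500/8.60 = 3.5727.

3.5727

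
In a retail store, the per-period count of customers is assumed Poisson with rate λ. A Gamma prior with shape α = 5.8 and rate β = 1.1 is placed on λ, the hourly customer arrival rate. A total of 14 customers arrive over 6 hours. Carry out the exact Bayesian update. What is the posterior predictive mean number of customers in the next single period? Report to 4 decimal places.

With a Gamma(shape α, rate β) prior, the Poisson likelihood is conjugate: the posterior is Gamma(α + ΣXᵢ, β + n).
Posterior: Gamma(α+S, β+n) = Gamma(5.8+14, 1.1+6) = Gamma(19.8, 7.1).
The predictive distribution for one future period is NegBinom with mean α/β = 2.7887.

2.7887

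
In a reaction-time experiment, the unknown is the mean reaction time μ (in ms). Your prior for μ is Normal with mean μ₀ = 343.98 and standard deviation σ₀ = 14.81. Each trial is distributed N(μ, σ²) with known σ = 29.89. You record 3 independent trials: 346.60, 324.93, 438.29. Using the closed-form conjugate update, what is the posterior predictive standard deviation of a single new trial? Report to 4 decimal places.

For Normal data with known variance σ², a Normal(μ₀, σ₀²) prior on μ is conjugate. Posterior precision = 1/σ₀² + n/σ²; posterior mean is the precision-weighted average of μ₀ and x̄.
σ₀² = 14.81² = 219.3361, σ² = 29.89² = 893.4121; σ² + n·σ₀² = 893.4121 + 3·219.3361 = 1551.4204.
Posterior precision = 1/σ₀² + n/σ² = 1/219.3361 + 3/893.4121 = (σ² + n·σ₀²)/(σ₀²σ²) = 1551.4204/(219.3361·893.4121); posterior variance σₙ² = σ₀²σ²/(σ² + n·σ₀²) = 219.3361·893.4121/1551.4204 = 126.308463.
Predictive variance for one new observation = σₙ² + σ² = 219.3361·893.4121/1551.4204 + 893.4121 = σ²·(σ₀² + 1551.4204)/1551.4204 = 893.4121·1770.7565/1551.4204 = 1019.720563; SD = √(893.4121·1770.7565/1551.4204) = 31.9331.

31.9331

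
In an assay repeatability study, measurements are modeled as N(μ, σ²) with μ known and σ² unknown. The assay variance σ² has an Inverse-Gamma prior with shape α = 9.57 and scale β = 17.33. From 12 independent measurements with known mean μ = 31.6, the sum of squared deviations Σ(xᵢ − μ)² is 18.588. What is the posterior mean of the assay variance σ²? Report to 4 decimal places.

With known mean μ and an Inverse-Gamma(α, β) prior on σ², the Normal likelihood is conjugate: posterior is Inv-Gamma(α + n/2, β + Σ(xᵢ−μ)²/2).
Posterior: Inv-Gamma(9.57 + 12/2, 17.33 + 18.588/2) = Inv-Gamma(15.57, 26.6240).
E[σ²|data] = β/(α−1) = 26.6240/14.57 = 1.8273.

1.8273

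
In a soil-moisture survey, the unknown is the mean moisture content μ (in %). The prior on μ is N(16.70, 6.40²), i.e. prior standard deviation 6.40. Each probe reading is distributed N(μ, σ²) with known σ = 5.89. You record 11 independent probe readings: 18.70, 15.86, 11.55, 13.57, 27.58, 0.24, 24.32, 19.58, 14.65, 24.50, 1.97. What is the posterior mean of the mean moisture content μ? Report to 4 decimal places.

15.7563

For Normal data with known variance σ², a Normal(μ₀, σ₀²) prior on μ is conjugate. Posterior precision = 1/σ₀² + n/σ²; posterior mean is the precision-weighted average of μ₀ and x̄.
Σxᵢ = 18.70 + 15.86 + 11.55 + 13.57 + 27.58 + 0.24 + 24.32 + 19.58 + 14.65 + 24.50 + 1.97 = 172.52, so n·x̄ = 172.52.
σ₀² = 6.40² = 40.96, σ² = 5.89² = 34.6921; σ² + n·σ₀² = 34.6921 + 11·40.96 = 485.2521.
Posterior mean = (μ₀/σ₀² + n·x̄/σ²)/(1/σ₀² + n/σ²) = (σ²·μ₀ + σ₀²·n·x̄)/(σ² + n·σ₀²) = (34.6921·16.70 + 40.96·172.52)/485.2521 = 7645.77727/485.2521 = 15.7563.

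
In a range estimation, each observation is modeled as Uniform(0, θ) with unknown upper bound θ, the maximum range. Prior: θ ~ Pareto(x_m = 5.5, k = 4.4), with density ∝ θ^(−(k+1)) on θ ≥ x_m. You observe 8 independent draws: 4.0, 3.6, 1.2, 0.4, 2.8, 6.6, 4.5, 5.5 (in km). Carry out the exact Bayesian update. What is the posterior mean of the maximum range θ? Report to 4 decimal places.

A Pareto(scale x_m, shape k) prior on the upper bound θ of Uniform(0, θ) is conjugate: posterior is Pareto(max(x_m, max xᵢ), k + n).
Sample maximum = 6.6; prior scale x_m = 5.5 → posterior scale = max = 6.6.
Posterior shape = 4.4 + 8 = 12.4.
E[θ|data] = k·x_m/(k−1) = 12.4·6.6/11.4 = 7.1789.

7.1789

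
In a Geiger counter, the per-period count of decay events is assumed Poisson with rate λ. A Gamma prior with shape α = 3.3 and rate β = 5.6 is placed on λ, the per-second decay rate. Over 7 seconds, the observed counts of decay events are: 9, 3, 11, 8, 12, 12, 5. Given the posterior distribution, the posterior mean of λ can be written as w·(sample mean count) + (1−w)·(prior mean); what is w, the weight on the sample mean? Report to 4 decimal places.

With a Gamma(shape α, rate β) prior, the Poisson likelihood is conjugate: the posterior is Gamma(α + ΣXᵢ, β + n).
Posterior mean = (α₀+S)/(β₀+n) = [n/(β₀+n)]·(S/n) + [β₀/(β₀+n)]·(α₀/β₀), so only n and β₀ enter the weight.
Weight on data w = n/(β₀+n) = 7/(5.6+7) = 7/12.6 = 0.5556.

0.5556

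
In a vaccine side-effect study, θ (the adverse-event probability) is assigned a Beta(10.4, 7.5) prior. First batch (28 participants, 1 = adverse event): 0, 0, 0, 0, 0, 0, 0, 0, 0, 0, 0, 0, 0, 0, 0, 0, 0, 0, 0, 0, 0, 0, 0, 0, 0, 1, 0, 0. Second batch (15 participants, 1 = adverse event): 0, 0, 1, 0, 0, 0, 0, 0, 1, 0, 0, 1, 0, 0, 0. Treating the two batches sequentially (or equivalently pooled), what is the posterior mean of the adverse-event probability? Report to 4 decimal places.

The Beta prior is conjugate to a Binomial/Bernoulli likelihood; the update adds successes to α and failures to β.
After batch 1: Beta(10.4+1, 7.5+27) = Beta(11.4, 34.5).
After batch 2: Beta(11.4+3, 34.5+12) = Beta(14.4, 46.5).
Posterior mean = α/(α+β) = 14.4/60.9 = 0.2365.

0.2365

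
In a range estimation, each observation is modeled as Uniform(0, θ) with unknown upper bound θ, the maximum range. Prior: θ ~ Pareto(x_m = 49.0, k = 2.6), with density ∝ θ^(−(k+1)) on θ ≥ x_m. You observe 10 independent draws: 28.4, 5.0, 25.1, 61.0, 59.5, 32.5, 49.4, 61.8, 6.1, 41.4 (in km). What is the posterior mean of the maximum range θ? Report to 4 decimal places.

67.1276

A Pareto(scale x_m, shape k) prior on the upper bound θ of Uniform(0, θ) is conjugate: posterior is Pareto(max(x_m, max xᵢ), k + n).
Sample maximum = 61.8; prior scale x_m = 49.0 → posterior scale = max = 61.8.
Posterior shape = 2.6 + 10 = 12.6.
E[θ|data] = k·x_m/(k−1) = 12.6·61.8/11.6 = 67.1276.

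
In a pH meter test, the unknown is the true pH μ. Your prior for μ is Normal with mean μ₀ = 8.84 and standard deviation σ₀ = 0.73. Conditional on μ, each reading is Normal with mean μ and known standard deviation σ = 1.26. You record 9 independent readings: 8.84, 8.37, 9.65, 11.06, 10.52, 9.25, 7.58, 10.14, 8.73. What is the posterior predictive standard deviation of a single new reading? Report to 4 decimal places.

For Normal data with known variance σ², a Normal(μ₀, σ₀²) prior on μ is conjugate. Posterior precision = 1/σ₀² + n/σ²; posterior mean is the precision-weighted average of μ₀ and x̄.
σ₀² = 0.73² = 0.5329, σ² = 1.26² = 1.5876; σ² + n·σ₀² = 1.5876 + 9·0.5329 = 6.3837.
Posterior precision = 1/σ₀² + n/σ² = 1/0.5329 + 9/1.5876 = (σ² + n·σ₀²)/(σ₀²σ²) = 6.3837/(0.5329·1.5876); posterior variance σₙ² = σ₀²σ²/(σ² + n·σ₀²) = 0.5329·1.5876/6.3837 = 0.132530.
Predictive variance for one new observation = σₙ² + σ² = 0.5329·1.5876/6.3837 + 1.5876 = σ²·(σ₀² + 6.3837)/6.3837 = 1.5876·6.9166/6.3837 = 1.720130; SD = √(1.5876·6.9166/6.3837) = 1.3115.

1.3115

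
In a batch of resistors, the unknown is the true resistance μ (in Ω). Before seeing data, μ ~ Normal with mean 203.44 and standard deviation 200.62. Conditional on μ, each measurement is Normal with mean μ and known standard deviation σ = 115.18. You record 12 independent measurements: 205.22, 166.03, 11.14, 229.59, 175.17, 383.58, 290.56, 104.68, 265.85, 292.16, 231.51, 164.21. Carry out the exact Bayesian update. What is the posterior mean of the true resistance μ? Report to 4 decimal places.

For Normal data with known variance σ², a Normal(μ₀, σ₀²) prior on μ is conjugate. Posterior precision = 1/σ₀² + n/σ²; posterior mean is the precision-weighted average of μ₀ and x̄.
Σxᵢ = 205.22 + 166.03 + 11.14 + 229.59 + 175.17 + 383.58 + 290.56 + 104.68 + 265.85 + 292.16 + 231.51 + 164.21 = 2519.7, so n·x̄ = 2519.7.
σ₀² = 200.62² = 40248.3844, σ² = 115.18² = 13266.4324; σ² + n·σ₀² = 13266.4324 + 12·40248.3844 = 496247.0452.
Posterior mean = (μ₀/σ₀² + n·x̄/σ²)/(1/σ₀² + n/σ²) = (σ²·μ₀ + σ₀²·n·x̄)/(σ² + n·σ₀²) = (13266.4324·203.44 + 40248.3844·2519.7)/496247.0452 = 104112777.180136/496247.0452 = 209.8003.

209.8003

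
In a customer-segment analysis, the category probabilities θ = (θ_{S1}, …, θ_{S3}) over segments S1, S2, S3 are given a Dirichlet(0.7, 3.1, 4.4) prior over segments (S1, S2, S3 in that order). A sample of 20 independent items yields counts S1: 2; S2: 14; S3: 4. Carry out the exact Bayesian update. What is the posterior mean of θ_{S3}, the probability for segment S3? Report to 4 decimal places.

0.2979

The Dirichlet prior is conjugate to the Multinomial likelihood: each posterior αⱼ = prior αⱼ + observed count nⱼ.
Posterior concentration: (2.7, 17.1, 8.4), total = 28.2.
E[θ_{S3}|data] = α_{S3}/Σα = 8.4/28.2 = 0.2979.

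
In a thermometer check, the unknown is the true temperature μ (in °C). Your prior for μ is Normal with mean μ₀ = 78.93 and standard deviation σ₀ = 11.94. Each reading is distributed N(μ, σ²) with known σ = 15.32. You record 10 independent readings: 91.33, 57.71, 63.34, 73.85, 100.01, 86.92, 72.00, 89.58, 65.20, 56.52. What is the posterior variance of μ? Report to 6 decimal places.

For Normal data with known variance σ², a Normal(μ₀, σ₀²) prior on μ is conjugate. Posterior precision = 1/σ₀² + n/σ²; posterior mean is the precision-weighted average of μ₀ and x̄.
σ₀² = 11.94² = 142.5636, σ² = 15.32² = 234.7024; σ² + n·σ₀² = 234.7024 + 10·142.5636 = 1660.3384.
Posterior precision = 1/σ₀² + n/σ² = 1/142.5636 + 10/234.7024 = (σ² + n·σ₀²)/(σ₀²σ²) = 1660.3384/(142.5636·234.7024); posterior variance σₙ² = σ₀²σ²/(σ² + n·σ₀²) = 142.5636·234.7024/1660.3384 = 20.152530.

20.152530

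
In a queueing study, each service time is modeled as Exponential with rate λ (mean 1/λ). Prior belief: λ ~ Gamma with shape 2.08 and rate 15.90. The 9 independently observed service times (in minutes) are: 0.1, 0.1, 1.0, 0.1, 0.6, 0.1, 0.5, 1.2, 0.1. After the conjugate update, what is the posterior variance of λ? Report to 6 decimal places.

With a Gamma(shape α, rate β) prior on the exponential rate λ, the posterior after n observations with total T = Σxᵢ is Gamma(α+n, β+T).
Sum of observations T = 3.8 minutes; n = 9.
Posterior: Gamma(2.08+9, 15.90+3.8) = Gamma(11.08, 19.70).
Var = α/β² = 0.028550.

0.028550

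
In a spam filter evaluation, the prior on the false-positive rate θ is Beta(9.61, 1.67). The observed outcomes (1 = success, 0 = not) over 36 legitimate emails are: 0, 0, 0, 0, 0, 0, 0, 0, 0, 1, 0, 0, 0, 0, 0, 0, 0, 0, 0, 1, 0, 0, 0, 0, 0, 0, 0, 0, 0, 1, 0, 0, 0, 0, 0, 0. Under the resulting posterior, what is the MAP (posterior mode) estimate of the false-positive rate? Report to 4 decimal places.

The Beta prior is conjugate to a Binomial/Bernoulli likelihood; the update adds successes to α and failures to β.
Posterior: Beta(α+k, β+n−k) = Beta(9.61+3, 1.67+33) = Beta(12.61, 34.67).
Mode of Beta(a,b) for a,b>1 is (a−1)/(a+b−2) = 11.61/45.28 = 0.2564.

0.2564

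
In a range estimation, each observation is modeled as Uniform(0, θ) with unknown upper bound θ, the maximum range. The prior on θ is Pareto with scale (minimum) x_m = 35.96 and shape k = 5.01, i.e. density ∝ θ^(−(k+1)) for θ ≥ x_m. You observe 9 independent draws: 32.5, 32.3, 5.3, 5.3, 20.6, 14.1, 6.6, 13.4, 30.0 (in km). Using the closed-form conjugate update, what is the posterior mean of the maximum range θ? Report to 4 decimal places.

A Pareto(scale x_m, shape k) prior on the upper bound θ of Uniform(0, θ) is conjugate: posterior is Pareto(max(x_m, max xᵢ), k + n).
Sample maximum = 32.5; prior scale x_m = 35.96 → posterior scale = max = 35.96.
Posterior shape = 5.01 + 9 = 14.01.
E[θ|data] = k·x_m/(k−1) = 14.01·35.96/13.01 = 38.7240.

38.7240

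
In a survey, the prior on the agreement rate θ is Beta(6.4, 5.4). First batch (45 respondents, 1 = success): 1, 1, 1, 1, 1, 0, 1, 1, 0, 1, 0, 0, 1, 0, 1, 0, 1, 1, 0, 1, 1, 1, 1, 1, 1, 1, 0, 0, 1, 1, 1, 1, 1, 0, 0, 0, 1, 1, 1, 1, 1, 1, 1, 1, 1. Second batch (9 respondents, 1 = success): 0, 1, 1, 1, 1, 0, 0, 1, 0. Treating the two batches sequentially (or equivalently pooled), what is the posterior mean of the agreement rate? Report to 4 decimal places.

0.6748

The Beta prior is conjugate to a Binomial/Bernoulli likelihood; the update adds successes to α and failures to β.
After batch 1: Beta(6.4+33, 5.4+12) = Beta(39.4, 17.4).
After batch 2: Beta(39.4+5, 17.4+4) = Beta(44.4, 21.4).
Posterior mean = α/(α+β) = 44.4/65.8 = 0.6748.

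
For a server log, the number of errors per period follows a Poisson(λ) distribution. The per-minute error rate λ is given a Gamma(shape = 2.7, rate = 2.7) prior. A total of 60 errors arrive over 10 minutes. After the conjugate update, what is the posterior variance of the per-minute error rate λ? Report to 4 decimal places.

With a Gamma(shape α, rate β) prior, the Poisson likelihood is conjugate: the posterior is Gamma(α + ΣXᵢ, β + n).
Posterior: Gamma(α+S, β+n) = Gamma(2.7+60, 2.7+10) = Gamma(62.7, 12.7).
Var = α/β² = 62.7/12.7² = 0.3887.

0.3887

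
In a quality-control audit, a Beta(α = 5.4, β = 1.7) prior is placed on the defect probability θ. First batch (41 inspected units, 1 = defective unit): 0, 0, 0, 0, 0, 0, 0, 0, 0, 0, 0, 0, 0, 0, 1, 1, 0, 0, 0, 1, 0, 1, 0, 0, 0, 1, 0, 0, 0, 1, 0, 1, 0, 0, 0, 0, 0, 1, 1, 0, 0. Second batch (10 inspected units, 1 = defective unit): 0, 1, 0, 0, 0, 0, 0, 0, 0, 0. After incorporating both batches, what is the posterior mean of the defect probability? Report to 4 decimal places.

The Beta prior is conjugate to a Binomial/Bernoulli likelihood; the update adds successes to α and failures to β.
After batch 1: Beta(5.4+9, 1.7+32) = Beta(14.4, 33.7).
After batch 2: Beta(14.4+1, 33.7+9) = Beta(15.4, 42.7).
Posterior mean = α/(α+β) = 15.4/58.1 = 0.2651.

0.2651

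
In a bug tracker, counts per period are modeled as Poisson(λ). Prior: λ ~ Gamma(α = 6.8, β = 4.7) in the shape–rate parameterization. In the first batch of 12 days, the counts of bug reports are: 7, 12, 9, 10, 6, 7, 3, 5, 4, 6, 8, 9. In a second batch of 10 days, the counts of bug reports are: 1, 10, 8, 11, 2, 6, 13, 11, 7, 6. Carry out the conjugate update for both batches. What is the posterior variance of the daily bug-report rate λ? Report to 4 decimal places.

With a Gamma(shape α, rate β) prior, the Poisson likelihood is conjugate: the posterior is Gamma(α + ΣXᵢ, β + n).
Batch 1: sum of counts S = 86 over n = 12 days.
After batch 1: Gamma(α+S, β+n) = Gamma(6.8+86, 4.7+12) = Gamma(92.8, 16.7).
Batch 2: sum of counts S = 75 over n = 10 days.
After batch 2: Gamma(α+S, β+n) = Gamma(92.8+75, 16.7+10) = Gamma(167.8, 26.7).
Var = α/β² = 167.8/26.7² = 0.2354.

0.2354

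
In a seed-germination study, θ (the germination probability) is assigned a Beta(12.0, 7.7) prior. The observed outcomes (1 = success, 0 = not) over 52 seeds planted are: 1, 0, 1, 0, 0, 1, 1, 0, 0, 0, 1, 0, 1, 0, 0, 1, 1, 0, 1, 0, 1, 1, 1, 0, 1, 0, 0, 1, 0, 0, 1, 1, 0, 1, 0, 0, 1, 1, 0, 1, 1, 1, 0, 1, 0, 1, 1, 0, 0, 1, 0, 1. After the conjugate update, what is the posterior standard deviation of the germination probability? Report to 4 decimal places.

The Beta prior is conjugate to a Binomial/Bernoulli likelihood; the update adds successes to α and failures to β.
Posterior: Beta(α+k, β+n−k) = Beta(12.0+27, 7.7+25) = Beta(39.0, 32.7).
Var = αβ/((α+β)²(α+β+1)) = 39.0·32.7/(71.7²·72.7) = 0.00341224; SD = √0.00341224 = 0.0584.

0.0584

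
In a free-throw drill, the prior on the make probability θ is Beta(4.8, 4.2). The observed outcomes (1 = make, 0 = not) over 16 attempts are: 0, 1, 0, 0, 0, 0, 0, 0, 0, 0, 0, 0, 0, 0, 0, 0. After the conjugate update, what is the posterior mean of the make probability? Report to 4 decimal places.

The Beta prior is conjugate to a Binomial/Bernoulli likelihood; the update adds successes to α and failures to β.
Posterior: Beta(α+k, β+n−k) = Beta(4.8+1, 4.2+15) = Beta(5.8, 19.2).
Posterior mean = α/(α+β) = 5.8/25.0 = 0.2320.

0.2320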